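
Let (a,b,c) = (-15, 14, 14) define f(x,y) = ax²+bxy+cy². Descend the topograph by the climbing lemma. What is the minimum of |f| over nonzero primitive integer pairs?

river: ρ → (14,14,-15)
river: ρ → (-15,16,13)
river: ρ → (13,10,-18)
river: ρ → (-18,26,5)
river: ρ → (5,24,-23)
river: ρ → (-23,22,6)
river: ρ → (6,26,-15)
river: ρ → (-15,4,17)
river: ρ → (17,30,-2)
river: ρ → (-2,30,17)
river: ρ → (17,4,-15)
river: ρ → (-15,26,6)
river: ρ → (6,22,-23)
river: ρ → (-23,24,5)
river: ρ → (5,26,-18)
river: ρ → (-18,10,13)
river: ρ → (13,16,-15)
river: ρ → (-15,14,14)
closes: descent 0, river 18
min |a| on river = 2

2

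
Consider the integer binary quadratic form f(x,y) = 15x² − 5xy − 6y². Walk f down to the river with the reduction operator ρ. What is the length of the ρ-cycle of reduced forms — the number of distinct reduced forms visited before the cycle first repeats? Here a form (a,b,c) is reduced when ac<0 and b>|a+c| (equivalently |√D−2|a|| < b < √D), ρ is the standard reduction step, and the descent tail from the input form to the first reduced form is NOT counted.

D = 385, ⌊√D⌋ = 19
descent: ρ → (-6,17,4)  [lands on river]
river: ρ → (4,15,-10)
river: ρ → (-10,5,9)
river: ρ → (9,13,-6)
river: ρ → (-6,11,11)
river: ρ → (11,11,-6)
river: ρ → (-6,13,9)
river: ρ → (9,5,-10)
river: ρ → (-10,15,4)
river: ρ → (4,17,-6)
river: ρ → (-6,19,1)
river: ρ → (1,19,-6)
ρ-cycle length = 12 (tail of 1 descent step not counted)

12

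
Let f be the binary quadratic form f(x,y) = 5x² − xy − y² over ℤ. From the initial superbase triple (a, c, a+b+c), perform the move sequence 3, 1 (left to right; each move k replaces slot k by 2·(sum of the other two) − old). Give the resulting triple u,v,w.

start (5,-1,3) = (f(1,0),f(0,1),f(1,1))
replace slot 3: 2·(5+(-1)) − 3 = 5 → (5,-1,5)
replace slot 1: 2·((-1)+5) − 5 = 3 → (3,-1,5)

3,-1,5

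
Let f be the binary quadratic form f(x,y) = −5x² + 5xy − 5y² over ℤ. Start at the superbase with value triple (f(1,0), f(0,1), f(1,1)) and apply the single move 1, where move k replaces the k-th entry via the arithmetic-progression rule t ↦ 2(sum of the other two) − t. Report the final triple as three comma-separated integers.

start (-5,-5,-5) = (f(1,0),f(0,1),f(1,1))
replace slot 1: 2·((-5)+(-5)) − (-5) = -15 → (-15,-5,-5)

-15,-5,-5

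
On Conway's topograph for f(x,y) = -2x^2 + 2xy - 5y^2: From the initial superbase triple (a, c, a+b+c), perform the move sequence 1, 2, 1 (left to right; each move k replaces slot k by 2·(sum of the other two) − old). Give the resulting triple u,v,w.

start (-2,-5,-5) = (f(1,0),f(0,1),f(1,1))
replace slot 1: 2·((-5)+(-5)) − (-2) = -18 → (-18,-5,-5)
replace slot 2: 2·((-18)+(-5)) − (-5) = -41 → (-18,-41,-5)
replace slot 1: 2·((-41)+(-5)) − (-18) = -74 → (-74,-41,-5)

-74,-41,-5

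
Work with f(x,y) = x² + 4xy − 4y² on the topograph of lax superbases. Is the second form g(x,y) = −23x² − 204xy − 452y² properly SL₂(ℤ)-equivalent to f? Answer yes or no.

D₁ = 32, D₂ = 32
river cycle of f (length 2): (-4, 4, 1), (1, 4, -4)
river cycle of g (length 2): (-4, 4, 1), (1, 4, -4)
cycles coincide ⇒ equivalent

yes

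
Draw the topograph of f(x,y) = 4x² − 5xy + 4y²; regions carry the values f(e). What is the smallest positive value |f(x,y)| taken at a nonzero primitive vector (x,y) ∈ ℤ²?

translate: b→3 (≡-5 mod 8), so (4,-5,4)→(4,3,3)
flip: (4,3,3)→(3,-3,4)
translate: b→3 (≡-3 mod 6), so (3,-3,4)→(3,3,4)
reduced (well bottom): (3,3,4) with a≤c, −a<b≤a
well minimum = a = 3

3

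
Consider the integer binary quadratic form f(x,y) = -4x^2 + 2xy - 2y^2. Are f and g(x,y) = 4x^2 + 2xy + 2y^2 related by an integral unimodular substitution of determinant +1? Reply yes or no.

D₁ = -28, D₂ = -28
f is negative-definite; reduce −f:
−f: flip: (4,-2,2)→(2,2,4)
−f: reduced (well bottom): (2,2,4) with a≤c, −a<b≤a
flip sign back: reduced form of f is (-2,-2,-4)
g: flip: (4,2,2)→(2,-2,4)
g: translate: b→2 (≡-2 mod 4), so (2,-2,4)→(2,2,4)
g: reduced (well bottom): (2,2,4) with a≤c, −a<b≤a
reduced forms (-2, -2, -4) vs (2, 2, 4) ⇒ inequivalent

no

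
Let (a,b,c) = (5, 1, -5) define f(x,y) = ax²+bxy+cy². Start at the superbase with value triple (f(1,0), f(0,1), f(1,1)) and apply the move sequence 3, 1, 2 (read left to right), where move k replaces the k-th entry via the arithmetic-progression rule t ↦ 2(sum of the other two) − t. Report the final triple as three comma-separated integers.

start (5,-5,1) = (f(1,0),f(0,1),f(1,1))
replace slot 3: 2·(5+(-5)) − 1 = -1 → (5,-5,-1)
replace slot 1: 2·((-5)+(-1)) − 5 = -17 → (-17,-5,-1)
replace slot 2: 2·((-17)+(-1)) − (-5) = -31 → (-17,-31,-1)

-17,-31,-1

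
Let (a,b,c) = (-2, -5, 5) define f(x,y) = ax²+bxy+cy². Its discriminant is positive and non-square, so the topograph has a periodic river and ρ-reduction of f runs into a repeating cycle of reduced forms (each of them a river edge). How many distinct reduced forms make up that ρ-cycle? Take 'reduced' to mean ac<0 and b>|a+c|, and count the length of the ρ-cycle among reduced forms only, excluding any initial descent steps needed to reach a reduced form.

D = 65, ⌊√D⌋ = 8
descent: ρ → (5,5,-2)  [lands on river]
river: ρ → (-2,7,2)
river: ρ → (2,5,-5)
river: ρ → (-5,5,2)
river: ρ → (2,7,-2)
river: ρ → (-2,5,5)
ρ-cycle length = 6 (tail of 1 descent step not counted)

6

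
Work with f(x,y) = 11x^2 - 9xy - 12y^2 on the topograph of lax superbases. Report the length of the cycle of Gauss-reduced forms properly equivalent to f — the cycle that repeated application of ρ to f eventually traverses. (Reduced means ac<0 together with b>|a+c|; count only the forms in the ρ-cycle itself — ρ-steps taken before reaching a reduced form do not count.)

D = 609, ⌊√D⌋ = 24
descent: ρ → (-12,9,11)  [lands on river]
river: ρ → (11,13,-10)
river: ρ → (-10,7,14)
river: ρ → (14,21,-3)
river: ρ → (-3,21,14)
river: ρ → (14,7,-10)
river: ρ → (-10,13,11)
river: ρ → (11,9,-12)
river: ρ → (-12,15,8)
river: ρ → (8,17,-10)
river: ρ → (-10,23,2)
river: ρ → (2,21,-21)
river: ρ → (-21,21,2)
river: ρ → (2,23,-10)
river: ρ → (-10,17,8)
river: ρ → (8,15,-12)
ρ-cycle length = 16 (tail of 1 descent step not counted)

16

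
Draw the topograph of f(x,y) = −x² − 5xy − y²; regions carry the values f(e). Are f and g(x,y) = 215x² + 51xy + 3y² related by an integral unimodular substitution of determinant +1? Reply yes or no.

D₁ = 21, D₂ = 21
river cycle of f (length 2): (-1, 3, 3), (3, 3, -1)
river cycle of g (length 2): (3, 3, -1), (-1, 3, 3)
cycles coincide ⇒ equivalent

yes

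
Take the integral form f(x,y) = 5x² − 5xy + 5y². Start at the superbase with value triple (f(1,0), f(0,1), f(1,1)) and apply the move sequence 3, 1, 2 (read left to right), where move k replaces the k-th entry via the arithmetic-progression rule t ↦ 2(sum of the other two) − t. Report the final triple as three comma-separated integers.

start (5,5,5) = (f(1,0),f(0,1),f(1,1))
replace slot 3: 2·(5+5) − 5 = 15 → (5,5,15)
replace slot 1: 2·(5+15) − 5 = 35 → (35,5,15)
replace slot 2: 2·(35+15) − 5 = 95 → (35,95,15)

35,95,15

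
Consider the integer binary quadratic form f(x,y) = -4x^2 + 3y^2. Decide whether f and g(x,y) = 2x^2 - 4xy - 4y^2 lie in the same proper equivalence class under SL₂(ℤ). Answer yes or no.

D₁ = 48, D₂ = 48
river cycle of f (length 2): (3, 6, -1), (-1, 6, 3)
river cycle of g (length 2): (-4, 4, 2), (2, 4, -4)
cycles differ ⇒ inequivalent

no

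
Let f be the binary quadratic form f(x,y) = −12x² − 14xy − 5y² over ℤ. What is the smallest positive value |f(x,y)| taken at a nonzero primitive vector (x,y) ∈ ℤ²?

translate: b→-10 (≡14 mod 24), so (12,14,5)→(12,-10,3)
flip: (12,-10,3)→(3,10,12)
translate: b→-2 (≡10 mod 6), so (3,10,12)→(3,-2,4)
reduced (well bottom): (3,-2,4) with a≤c, −a<b≤a
well minimum |f| = |-3| = 3 (negative-definite)

3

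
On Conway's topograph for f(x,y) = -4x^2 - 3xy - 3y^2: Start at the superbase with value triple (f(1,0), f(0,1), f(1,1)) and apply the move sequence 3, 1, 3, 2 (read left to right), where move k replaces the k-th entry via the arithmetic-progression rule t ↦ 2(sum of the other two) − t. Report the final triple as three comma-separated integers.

start (-4,-3,-10) = (f(1,0),f(0,1),f(1,1))
replace slot 3: 2·((-4)+(-3)) − (-10) = -4 → (-4,-3,-4)
replace slot 1: 2·((-3)+(-4)) − (-4) = -10 → (-10,-3,-4)
replace slot 3: 2·((-10)+(-3)) − (-4) = -22 → (-10,-3,-22)
replace slot 2: 2·((-10)+(-22)) − (-3) = -61 → (-10,-61,-22)

-10,-61,-22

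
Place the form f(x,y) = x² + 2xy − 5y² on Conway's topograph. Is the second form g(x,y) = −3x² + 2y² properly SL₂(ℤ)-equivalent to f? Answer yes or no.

D₁ = 24, D₂ = 24
river cycle of f (length 2): (1, 4, -2), (-2, 4, 1)
river cycle of g (length 2): (2, 4, -1), (-1, 4, 2)
cycles differ ⇒ inequivalent

no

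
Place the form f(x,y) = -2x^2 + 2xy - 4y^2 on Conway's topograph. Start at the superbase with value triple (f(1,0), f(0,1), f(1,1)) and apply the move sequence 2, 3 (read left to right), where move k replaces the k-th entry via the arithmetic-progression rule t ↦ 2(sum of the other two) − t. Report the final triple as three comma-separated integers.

start (-2,-4,-4) = (f(1,0),f(0,1),f(1,1))
replace slot 2: 2·((-2)+(-4)) − (-4) = -8 → (-2,-8,-4)
replace slot 3: 2·((-2)+(-8)) − (-4) = -16 → (-2,-8,-16)

-2,-8,-16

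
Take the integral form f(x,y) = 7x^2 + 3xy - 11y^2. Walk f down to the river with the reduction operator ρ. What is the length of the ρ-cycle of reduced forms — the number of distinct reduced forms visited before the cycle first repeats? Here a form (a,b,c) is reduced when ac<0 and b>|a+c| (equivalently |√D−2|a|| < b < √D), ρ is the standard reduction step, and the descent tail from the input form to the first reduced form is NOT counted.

D = 317, ⌊√D⌋ = 17
descent: ρ → (-11,-3,7)
descent: ρ → (7,17,-1)  [lands on river]
river: ρ → (-1,17,7)
river: ρ → (7,11,-7)
river: ρ → (-7,17,1)
river: ρ → (1,17,-7)
river: ρ → (-7,11,7)
ρ-cycle length = 6 (tail of 2 descent steps not counted)

6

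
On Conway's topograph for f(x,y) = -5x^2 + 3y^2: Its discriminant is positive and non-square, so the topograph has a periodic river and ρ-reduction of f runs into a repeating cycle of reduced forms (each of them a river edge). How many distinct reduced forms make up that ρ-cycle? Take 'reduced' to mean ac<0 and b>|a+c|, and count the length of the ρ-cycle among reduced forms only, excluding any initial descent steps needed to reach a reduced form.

D = 60, ⌊√D⌋ = 7
descent: ρ → (3,6,-2)  [lands on river]
river: ρ → (-2,6,3)
ρ-cycle length = 2 (tail of 1 descent step not counted)

2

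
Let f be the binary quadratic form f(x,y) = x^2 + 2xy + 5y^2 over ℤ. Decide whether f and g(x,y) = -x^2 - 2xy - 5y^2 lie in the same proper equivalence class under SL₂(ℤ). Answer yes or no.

D₁ = -16, D₂ = -16
f: translate: b→0 (≡2 mod 2), so (1,2,5)→(1,0,4)
f: reduced (well bottom): (1,0,4) with a≤c, −a<b≤a
g is negative-definite; reduce −g:
−g: translate: b→0 (≡2 mod 2), so (1,2,5)→(1,0,4)
−g: reduced (well bottom): (1,0,4) with a≤c, −a<b≤a
flip sign back: reduced form of g is (-1,0,-4)
reduced forms (1, 0, 4) vs (-1, 0, -4) ⇒ inequivalent

no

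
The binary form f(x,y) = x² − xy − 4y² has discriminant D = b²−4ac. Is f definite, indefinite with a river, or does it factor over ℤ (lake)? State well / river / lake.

D = b²−4ac = (-1)² − 4·1·(-4) = 17
D > 0 non-square ⇒ indefinite ⇒ periodic river

river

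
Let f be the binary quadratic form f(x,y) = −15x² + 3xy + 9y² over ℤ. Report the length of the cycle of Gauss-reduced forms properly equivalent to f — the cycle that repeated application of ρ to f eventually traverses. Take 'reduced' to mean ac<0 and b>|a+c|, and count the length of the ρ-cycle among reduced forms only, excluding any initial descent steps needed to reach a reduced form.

D = 549, ⌊√D⌋ = 23
descent: ρ → (9,15,-9)  [lands on river]
river: ρ → (-9,21,3)
river: ρ → (3,21,-9)
river: ρ → (-9,15,9)
river: ρ → (9,21,-3)
river: ρ → (-3,21,9)
ρ-cycle length = 6 (tail of 1 descent step not counted)

6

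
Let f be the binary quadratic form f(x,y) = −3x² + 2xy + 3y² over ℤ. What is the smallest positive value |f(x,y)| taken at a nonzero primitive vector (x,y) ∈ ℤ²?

river: ρ → (3,4,-2)
river: ρ → (-2,4,3)
river: ρ → (3,2,-3)
river: ρ → (-3,4,2)
river: ρ → (2,4,-3)
river: ρ → (-3,2,3)
closes: descent 0, river 6
min |a| on river = 2

2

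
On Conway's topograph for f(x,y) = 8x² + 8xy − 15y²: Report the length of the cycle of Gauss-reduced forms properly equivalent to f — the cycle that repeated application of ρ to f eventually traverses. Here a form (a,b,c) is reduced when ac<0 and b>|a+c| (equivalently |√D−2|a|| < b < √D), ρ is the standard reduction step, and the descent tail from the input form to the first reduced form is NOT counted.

D = 544, ⌊√D⌋ = 23
river: ρ → (-15,22,1)
river: ρ → (1,22,-15)
river: ρ → (-15,8,8)
river: ρ → (8,8,-15)
ρ-cycle length = 4 (tail of 0 descent steps not counted)

4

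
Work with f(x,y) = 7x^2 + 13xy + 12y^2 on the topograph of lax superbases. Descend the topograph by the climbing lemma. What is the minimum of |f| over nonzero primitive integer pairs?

translate: b→-1 (≡13 mod 14), so (7,13,12)→(7,-1,6)
flip: (7,-1,6)→(6,1,7)
reduced (well bottom): (6,1,7) with a≤c, −a<b≤a
well minimum = a = 6

6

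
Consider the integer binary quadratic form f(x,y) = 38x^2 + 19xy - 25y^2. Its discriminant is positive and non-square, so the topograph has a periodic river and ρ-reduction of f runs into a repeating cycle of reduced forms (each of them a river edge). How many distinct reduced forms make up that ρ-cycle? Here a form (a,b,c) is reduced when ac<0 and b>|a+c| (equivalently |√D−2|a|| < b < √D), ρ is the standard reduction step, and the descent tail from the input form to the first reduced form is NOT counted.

D = 4161, ⌊√D⌋ = 64
river: ρ → (-25,31,32)
river: ρ → (32,33,-24)
river: ρ → (-24,63,2)
river: ρ → (2,61,-55)
river: ρ → (-55,49,8)
river: ρ → (8,63,-6)
river: ρ → (-6,57,38)
river: ρ → (38,19,-25)
ρ-cycle length = 8 (tail of 0 descent steps not counted)

8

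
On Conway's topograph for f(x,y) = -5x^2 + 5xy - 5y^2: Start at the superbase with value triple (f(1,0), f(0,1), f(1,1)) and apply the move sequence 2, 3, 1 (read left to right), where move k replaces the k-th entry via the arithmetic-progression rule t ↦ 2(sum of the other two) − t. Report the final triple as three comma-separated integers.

start (-5,-5,-5) = (f(1,0),f(0,1),f(1,1))
replace slot 2: 2·((-5)+(-5)) − (-5) = -15 → (-5,-15,-5)
replace slot 3: 2·((-5)+(-15)) − (-5) = -35 → (-5,-15,-35)
replace slot 1: 2·((-15)+(-35)) − (-5) = -95 → (-95,-15,-35)

-95,-15,-35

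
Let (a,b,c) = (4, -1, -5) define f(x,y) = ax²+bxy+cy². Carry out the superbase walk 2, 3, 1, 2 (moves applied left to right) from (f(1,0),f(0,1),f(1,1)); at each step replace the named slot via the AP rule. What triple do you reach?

start (4,-5,-2) = (f(1,0),f(0,1),f(1,1))
replace slot 2: 2·(4+(-2)) − (-5) = 9 → (4,9,-2)
replace slot 3: 2·(4+9) − (-2) = 28 → (4,9,28)
replace slot 1: 2·(9+28) − 4 = 70 → (70,9,28)
replace slot 2: 2·(70+28) − 9 = 187 → (70,187,28)

70,187,28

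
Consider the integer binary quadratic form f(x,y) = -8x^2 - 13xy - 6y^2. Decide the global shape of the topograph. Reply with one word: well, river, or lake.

D = b²−4ac = (-13)² − 4·(-8)·(-6) = -23
D < 0 ⇒ definite ⇒ every region one sign ⇒ single well

well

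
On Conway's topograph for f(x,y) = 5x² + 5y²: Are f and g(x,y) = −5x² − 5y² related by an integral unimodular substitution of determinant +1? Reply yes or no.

D₁ = -100, D₂ = -100
f: reduced (well bottom): (5,0,5) with a≤c, −a<b≤a
g is negative-definite; reduce −g:
−g: reduced (well bottom): (5,0,5) with a≤c, −a<b≤a
flip sign back: reduced form of g is (-5,0,-5)
reduced forms (5, 0, 5) vs (-5, 0, -5) ⇒ inequivalent

no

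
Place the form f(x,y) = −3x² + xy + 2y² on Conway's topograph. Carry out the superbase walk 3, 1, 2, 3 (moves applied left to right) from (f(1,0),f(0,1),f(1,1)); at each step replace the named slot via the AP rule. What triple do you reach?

start (-3,2,0) = (f(1,0),f(0,1),f(1,1))
replace slot 3: 2·((-3)+2) − 0 = -2 → (-3,2,-2)
replace slot 1: 2·(2+(-2)) − (-3) = 3 → (3,2,-2)
replace slot 2: 2·(3+(-2)) − 2 = 0 → (3,0,-2)
replace slot 3: 2·(3+0) − (-2) = 8 → (3,0,8)

3,0,8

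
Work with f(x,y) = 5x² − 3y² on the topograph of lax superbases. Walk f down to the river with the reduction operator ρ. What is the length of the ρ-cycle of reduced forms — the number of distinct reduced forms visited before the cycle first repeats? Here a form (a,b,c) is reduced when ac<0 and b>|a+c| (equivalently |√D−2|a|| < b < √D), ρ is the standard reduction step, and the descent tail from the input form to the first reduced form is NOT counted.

D = 60, ⌊√D⌋ = 7
descent: ρ → (-3,6,2)  [lands on river]
river: ρ → (2,6,-3)
ρ-cycle length = 2 (tail of 1 descent step not counted)

2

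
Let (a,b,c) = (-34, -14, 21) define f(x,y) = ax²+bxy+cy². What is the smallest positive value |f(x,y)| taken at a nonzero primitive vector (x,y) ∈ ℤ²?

descent: ρ → (21,14,-34)  [lands on river]
river: ρ → (-34,54,1)
river: ρ → (1,54,-34)
river: ρ → (-34,14,21)
river: ρ → (21,28,-27)
river: ρ → (-27,26,22)
river: ρ → (22,18,-31)
river: ρ → (-31,44,9)
river: ρ → (9,46,-26)
river: ρ → (-26,6,29)
river: ρ → (29,52,-3)
river: ρ → (-3,50,46)
river: ρ → (46,42,-7)
river: ρ → (-7,42,46)
river: ρ → (46,50,-3)
river: ρ → (-3,52,29)
river: ρ → (29,6,-26)
river: ρ → (-26,46,9)
river: ρ → (9,44,-31)
river: ρ → (-31,18,22)
river: ρ → (22,26,-27)
river: ρ → (-27,28,21)
closes: descent 1, river 22
min |a| on river = 1

1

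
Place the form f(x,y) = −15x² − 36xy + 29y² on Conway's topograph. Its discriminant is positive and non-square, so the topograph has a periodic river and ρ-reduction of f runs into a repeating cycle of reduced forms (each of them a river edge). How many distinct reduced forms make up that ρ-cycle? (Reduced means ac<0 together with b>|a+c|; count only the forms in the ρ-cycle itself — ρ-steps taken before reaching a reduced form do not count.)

D = 3036, ⌊√D⌋ = 55
descent: ρ → (29,36,-15)  [lands on river]
river: ρ → (-15,54,2)
river: ρ → (2,54,-15)
river: ρ → (-15,36,29)
river: ρ → (29,22,-22)
river: ρ → (-22,22,29)
ρ-cycle length = 6 (tail of 1 descent step not counted)

6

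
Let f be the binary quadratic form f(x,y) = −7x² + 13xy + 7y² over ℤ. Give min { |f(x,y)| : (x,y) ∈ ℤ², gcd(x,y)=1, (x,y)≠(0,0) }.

river: ρ → (7,15,-5)
river: ρ → (-5,15,7)
river: ρ → (7,13,-7)
river: ρ → (-7,15,5)
river: ρ → (5,15,-7)
river: ρ → (-7,13,7)
closes: descent 0, river 6
min |a| on river = 5

5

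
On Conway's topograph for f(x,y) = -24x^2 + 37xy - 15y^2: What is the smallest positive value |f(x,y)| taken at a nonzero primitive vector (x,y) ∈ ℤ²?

translate: b→11 (≡-37 mod 48), so (24,-37,15)→(24,11,2)
flip: (24,11,2)→(2,-11,24)
translate: b→1 (≡-11 mod 4), so (2,-11,24)→(2,1,9)
reduced (well bottom): (2,1,9) with a≤c, −a<b≤a
well minimum |f| = |-2| = 2 (negative-definite)

2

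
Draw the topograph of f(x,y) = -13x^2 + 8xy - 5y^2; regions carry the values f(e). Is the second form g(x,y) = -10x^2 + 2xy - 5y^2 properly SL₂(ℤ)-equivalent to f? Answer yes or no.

D₁ = -196, D₂ = -196
f is negative-definite; reduce −f:
−f: flip: (13,-8,5)→(5,8,13)
−f: translate: b→-2 (≡8 mod 10), so (5,8,13)→(5,-2,10)
−f: reduced (well bottom): (5,-2,10) with a≤c, −a<b≤a
flip sign back: reduced form of f is (-5,2,-10)
g is negative-definite; reduce −g:
−g: flip: (10,-2,5)→(5,2,10)
−g: reduced (well bottom): (5,2,10) with a≤c, −a<b≤a
flip sign back: reduced form of g is (-5,-2,-10)
reduced forms (-5, 2, -10) vs (-5, -2, -10) ⇒ inequivalent

no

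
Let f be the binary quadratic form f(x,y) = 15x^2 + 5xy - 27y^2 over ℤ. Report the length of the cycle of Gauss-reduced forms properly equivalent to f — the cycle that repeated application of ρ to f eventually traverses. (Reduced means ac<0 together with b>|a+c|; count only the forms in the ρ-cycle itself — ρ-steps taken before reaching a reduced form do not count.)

D = 1645, ⌊√D⌋ = 40
descent: ρ → (-27,-5,15)
descent: ρ → (15,35,-7)  [lands on river]
river: ρ → (-7,35,15)
river: ρ → (15,25,-17)
river: ρ → (-17,9,23)
river: ρ → (23,37,-3)
river: ρ → (-3,35,35)
river: ρ → (35,35,-3)
river: ρ → (-3,37,23)
river: ρ → (23,9,-17)
river: ρ → (-17,25,15)
ρ-cycle length = 10 (tail of 2 descent steps not counted)

10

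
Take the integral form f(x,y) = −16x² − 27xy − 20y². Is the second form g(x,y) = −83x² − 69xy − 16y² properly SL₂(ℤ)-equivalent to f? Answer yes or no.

D₁ = -551, D₂ = -551
f is negative-definite; reduce −f:
−f: translate: b→-5 (≡27 mod 32), so (16,27,20)→(16,-5,9)
−f: flip: (16,-5,9)→(9,5,16)
−f: reduced (well bottom): (9,5,16) with a≤c, −a<b≤a
flip sign back: reduced form of f is (-9,-5,-16)
g is negative-definite; reduce −g:
−g: flip: (83,69,16)→(16,-69,83)
−g: translate: b→-5 (≡-69 mod 32), so (16,-69,83)→(16,-5,9)
−g: flip: (16,-5,9)→(9,5,16)
−g: reduced (well bottom): (9,5,16) with a≤c, −a<b≤a
flip sign back: reduced form of g is (-9,-5,-16)
reduced forms (-9, -5, -16) vs (-9, -5, -16) ⇒ equivalent

yes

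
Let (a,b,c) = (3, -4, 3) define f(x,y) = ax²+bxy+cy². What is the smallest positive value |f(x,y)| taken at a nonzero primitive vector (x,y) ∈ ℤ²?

translate: b→2 (≡-4 mod 6), so (3,-4,3)→(3,2,2)
flip: (3,2,2)→(2,-2,3)
translate: b→2 (≡-2 mod 4), so (2,-2,3)→(2,2,3)
reduced (well bottom): (2,2,3) with a≤c, −a<b≤a
well minimum = a = 2

2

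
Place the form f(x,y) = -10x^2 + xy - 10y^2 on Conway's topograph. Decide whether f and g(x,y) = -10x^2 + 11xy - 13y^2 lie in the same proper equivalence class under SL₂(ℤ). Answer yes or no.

D₁ = -399, D₂ = -399
f is negative-definite; reduce −f:
−f: flip: (10,-1,10)→(10,1,10)
−f: reduced (well bottom): (10,1,10) with a≤c, −a<b≤a
flip sign back: reduced form of f is (-10,-1,-10)
g is negative-definite; reduce −g:
−g: translate: b→9 (≡-11 mod 20), so (10,-11,13)→(10,9,12)
−g: reduced (well bottom): (10,9,12) with a≤c, −a<b≤a
flip sign back: reduced form of g is (-10,-9,-12)
reduced forms (-10, -1, -10) vs (-10, -9, -12) ⇒ inequivalent

no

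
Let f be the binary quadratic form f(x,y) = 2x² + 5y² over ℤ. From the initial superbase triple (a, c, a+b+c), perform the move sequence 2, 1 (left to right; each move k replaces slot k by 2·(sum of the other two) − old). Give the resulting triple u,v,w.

start (2,5,7) = (f(1,0),f(0,1),f(1,1))
replace slot 2: 2·(2+7) − 5 = 13 → (2,13,7)
replace slot 1: 2·(13+7) − 2 = 38 → (38,13,7)

38,13,7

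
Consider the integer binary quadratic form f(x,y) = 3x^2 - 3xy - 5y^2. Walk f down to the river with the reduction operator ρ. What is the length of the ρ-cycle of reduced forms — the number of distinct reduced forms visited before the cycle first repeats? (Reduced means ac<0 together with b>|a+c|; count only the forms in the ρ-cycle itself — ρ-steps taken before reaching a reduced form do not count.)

D = 69, ⌊√D⌋ = 8
descent: ρ → (-5,3,3)  [lands on river]
river: ρ → (3,3,-5)
river: ρ → (-5,7,1)
river: ρ → (1,7,-5)
ρ-cycle length = 4 (tail of 1 descent step not counted)

4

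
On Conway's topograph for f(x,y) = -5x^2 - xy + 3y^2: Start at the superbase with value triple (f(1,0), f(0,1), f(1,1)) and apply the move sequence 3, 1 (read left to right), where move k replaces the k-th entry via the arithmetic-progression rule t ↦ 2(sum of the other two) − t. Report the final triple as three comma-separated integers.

start (-5,3,-3) = (f(1,0),f(0,1),f(1,1))
replace slot 3: 2·((-5)+3) − (-3) = -1 → (-5,3,-1)
replace slot 1: 2·(3+(-1)) − (-5) = 9 → (9,3,-1)

9,3,-1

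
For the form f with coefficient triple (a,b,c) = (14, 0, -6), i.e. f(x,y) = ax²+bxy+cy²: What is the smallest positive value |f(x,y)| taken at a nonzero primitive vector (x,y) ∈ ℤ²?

descent: ρ → (-6,12,8)  [lands on river]
river: ρ → (8,4,-10)
river: ρ → (-10,16,2)
river: ρ → (2,16,-10)
river: ρ → (-10,4,8)
river: ρ → (8,12,-6)
closes: descent 1, river 6
min |a| on river = 2

2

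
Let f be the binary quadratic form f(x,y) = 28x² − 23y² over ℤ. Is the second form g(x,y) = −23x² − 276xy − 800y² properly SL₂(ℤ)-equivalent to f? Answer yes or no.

D₁ = 2576, D₂ = 2576
river cycle of f (length 8): (-23, 46, 5), (5, 44, -32), (-32, 20, 17), (17, 48, -4), (-4, 48, 17), (17, 20, -32), (-32, 44, 5), (5, 46, -23)
river cycle of g (length 8): (-23, 46, 5), (5, 44, -32), (-32, 20, 17), (17, 48, -4), (-4, 48, 17), (17, 20, -32), (-32, 44, 5), (5, 46, -23)
cycles coincide ⇒ equivalent

yes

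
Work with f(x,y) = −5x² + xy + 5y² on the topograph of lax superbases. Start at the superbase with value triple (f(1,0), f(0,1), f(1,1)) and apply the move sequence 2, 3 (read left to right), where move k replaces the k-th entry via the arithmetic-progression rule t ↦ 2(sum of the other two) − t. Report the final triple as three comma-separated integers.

start (-5,5,1) = (f(1,0),f(0,1),f(1,1))
replace slot 2: 2·((-5)+1) − 5 = -13 → (-5,-13,1)
replace slot 3: 2·((-5)+(-13)) − 1 = -37 → (-5,-13,-37)

-5,-13,-37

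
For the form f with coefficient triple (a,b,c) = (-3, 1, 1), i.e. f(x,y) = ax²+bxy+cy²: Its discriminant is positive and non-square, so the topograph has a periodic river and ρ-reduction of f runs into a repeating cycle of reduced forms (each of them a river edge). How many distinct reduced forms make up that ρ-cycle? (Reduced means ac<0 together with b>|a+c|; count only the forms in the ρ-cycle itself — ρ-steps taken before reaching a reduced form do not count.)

D = 13, ⌊√D⌋ = 3
descent: ρ → (1,3,-1)  [lands on river]
river: ρ → (-1,3,1)
ρ-cycle length = 2 (tail of 1 descent step not counted)

2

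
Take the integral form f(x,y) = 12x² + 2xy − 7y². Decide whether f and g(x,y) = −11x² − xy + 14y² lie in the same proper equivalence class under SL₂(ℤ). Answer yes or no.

D₁ = 340, D₂ = 617
discriminants differ ⇒ not SL₂(ℤ)-equivalent

no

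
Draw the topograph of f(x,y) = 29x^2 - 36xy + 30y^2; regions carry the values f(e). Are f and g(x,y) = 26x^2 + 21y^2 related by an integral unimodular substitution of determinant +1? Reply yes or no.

D₁ = -2184, D₂ = -2184
f: translate: b→22 (≡-36 mod 58), so (29,-36,30)→(29,22,23)
f: flip: (29,22,23)→(23,-22,29)
f: reduced (well bottom): (23,-22,29) with a≤c, −a<b≤a
g: flip: (26,0,21)→(21,0,26)
g: reduced (well bottom): (21,0,26) with a≤c, −a<b≤a
reduced forms (23, -22, 29) vs (21, 0, 26) ⇒ inequivalent

no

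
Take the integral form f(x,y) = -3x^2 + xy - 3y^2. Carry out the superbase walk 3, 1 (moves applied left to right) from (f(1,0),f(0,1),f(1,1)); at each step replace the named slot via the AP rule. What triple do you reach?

start (-3,-3,-5) = (f(1,0),f(0,1),f(1,1))
replace slot 3: 2·((-3)+(-3)) − (-5) = -7 → (-3,-3,-7)
replace slot 1: 2·((-3)+(-7)) − (-3) = -17 → (-17,-3,-7)

-17,-3,-7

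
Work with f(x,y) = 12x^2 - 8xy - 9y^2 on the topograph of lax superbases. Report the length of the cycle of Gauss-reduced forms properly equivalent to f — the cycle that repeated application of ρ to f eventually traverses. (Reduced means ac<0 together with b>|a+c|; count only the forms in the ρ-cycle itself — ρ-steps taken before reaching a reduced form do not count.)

D = 496, ⌊√D⌋ = 22
descent: ρ → (-9,8,12)  [lands on river]
river: ρ → (12,16,-5)
river: ρ → (-5,14,15)
river: ρ → (15,16,-4)
river: ρ → (-4,16,15)
river: ρ → (15,14,-5)
river: ρ → (-5,16,12)
river: ρ → (12,8,-9)
river: ρ → (-9,10,11)
river: ρ → (11,12,-8)
river: ρ → (-8,20,3)
river: ρ → (3,22,-1)
river: ρ → (-1,22,3)
river: ρ → (3,20,-8)
river: ρ → (-8,12,11)
river: ρ → (11,10,-9)
ρ-cycle length = 16 (tail of 1 descent step not counted)

16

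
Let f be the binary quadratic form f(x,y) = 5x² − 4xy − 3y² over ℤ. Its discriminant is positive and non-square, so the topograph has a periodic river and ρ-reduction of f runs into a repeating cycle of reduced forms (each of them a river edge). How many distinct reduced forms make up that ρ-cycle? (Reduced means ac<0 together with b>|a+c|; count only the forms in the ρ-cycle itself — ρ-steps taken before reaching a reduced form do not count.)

D = 76, ⌊√D⌋ = 8
descent: ρ → (-3,4,5)  [lands on river]
river: ρ → (5,6,-2)
river: ρ → (-2,6,5)
river: ρ → (5,4,-3)
river: ρ → (-3,8,1)
river: ρ → (1,8,-3)
ρ-cycle length = 6 (tail of 1 descent step not counted)

6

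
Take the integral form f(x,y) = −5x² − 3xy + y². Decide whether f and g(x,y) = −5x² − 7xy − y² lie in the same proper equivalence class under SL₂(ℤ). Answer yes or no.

D₁ = 29, D₂ = 29
river cycle of f (length 2): (1, 5, -1), (-1, 5, 1)
river cycle of g (length 2): (-1, 5, 1), (1, 5, -1)
cycles coincide ⇒ equivalent

yes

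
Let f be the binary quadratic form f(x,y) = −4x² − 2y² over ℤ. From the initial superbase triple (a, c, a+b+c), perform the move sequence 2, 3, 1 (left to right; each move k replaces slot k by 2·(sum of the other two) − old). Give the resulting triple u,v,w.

start (-4,-2,-6) = (f(1,0),f(0,1),f(1,1))
replace slot 2: 2·((-4)+(-6)) − (-2) = -18 → (-4,-18,-6)
replace slot 3: 2·((-4)+(-18)) − (-6) = -38 → (-4,-18,-38)
replace slot 1: 2·((-18)+(-38)) − (-4) = -108 → (-108,-18,-38)

-108,-18,-38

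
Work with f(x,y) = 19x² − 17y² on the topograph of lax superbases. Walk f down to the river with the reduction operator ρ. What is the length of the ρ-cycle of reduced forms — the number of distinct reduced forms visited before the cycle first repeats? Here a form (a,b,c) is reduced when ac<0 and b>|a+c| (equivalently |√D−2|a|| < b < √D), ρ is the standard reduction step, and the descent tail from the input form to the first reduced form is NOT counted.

D = 1292, ⌊√D⌋ = 35
descent: ρ → (-17,34,2)  [lands on river]
river: ρ → (2,34,-17)
ρ-cycle length = 2 (tail of 1 descent step not counted)

2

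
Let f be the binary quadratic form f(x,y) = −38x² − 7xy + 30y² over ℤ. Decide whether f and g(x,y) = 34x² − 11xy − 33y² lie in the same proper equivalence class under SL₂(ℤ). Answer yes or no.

D₁ = 4609, D₂ = 4609
river cycle of f (length 94): (30, 67, -1), (-1, 67, 30), (30, 53, -15), (-15, 67, 2), (2, 65, -48), (-48, 31, 19), (19, 45, -34), (-34, 23, 30), (30, 37, -27), (-27, 17, 40), … (84 more)
river cycle of g (length 94): (-33, 11, 34), (34, 57, -10), (-10, 63, 16), (16, 65, -6), (-6, 67, 5), (5, 63, -32), (-32, 65, 3), (3, 67, -10), (-10, 53, 45), (45, 37, -18), … (84 more)
cycles differ ⇒ inequivalent

no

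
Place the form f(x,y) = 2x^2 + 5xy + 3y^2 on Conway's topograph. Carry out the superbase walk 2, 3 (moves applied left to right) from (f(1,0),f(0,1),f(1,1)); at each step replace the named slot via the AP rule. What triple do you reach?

start (2,3,10) = (f(1,0),f(0,1),f(1,1))
replace slot 2: 2·(2+10) − 3 = 21 → (2,21,10)
replace slot 3: 2·(2+21) − 10 = 36 → (2,21,36)

2,21,36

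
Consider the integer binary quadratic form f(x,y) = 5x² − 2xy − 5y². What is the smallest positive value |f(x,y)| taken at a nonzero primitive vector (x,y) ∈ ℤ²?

descent: ρ → (-5,2,5)  [lands on river]
river: ρ → (5,8,-2)
river: ρ → (-2,8,5)
river: ρ → (5,2,-5)
river: ρ → (-5,8,2)
river: ρ → (2,8,-5)
closes: descent 1, river 6
min |a| on river = 2

2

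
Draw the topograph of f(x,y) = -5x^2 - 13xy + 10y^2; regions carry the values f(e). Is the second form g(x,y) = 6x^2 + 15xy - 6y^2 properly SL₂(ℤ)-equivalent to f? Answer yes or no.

D₁ = 369, D₂ = 369
river cycle of f (length 16): (10, 13, -5), (-5, 17, 4), (4, 15, -9), (-9, 3, 10), (10, 17, -2), (-2, 19, 1), (1, 19, -2), (-2, 17, 10), (10, 3, -9), (-9, 15, 4), … (6 more)
river cycle of g (length 10): (-6, 9, 12), (12, 15, -3), (-3, 15, 12), (12, 9, -6), (-6, 15, 6), (6, 9, -12), (-12, 15, 3), (3, 15, -12), (-12, 9, 6), (6, 15, -6)
cycles differ ⇒ inequivalent

no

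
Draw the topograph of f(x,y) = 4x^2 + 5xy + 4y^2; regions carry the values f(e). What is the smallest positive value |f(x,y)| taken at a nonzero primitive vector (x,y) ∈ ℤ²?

translate: b→-3 (≡5 mod 8), so (4,5,4)→(4,-3,3)
flip: (4,-3,3)→(3,3,4)
reduced (well bottom): (3,3,4) with a≤c, −a<b≤a
well minimum = a = 3

3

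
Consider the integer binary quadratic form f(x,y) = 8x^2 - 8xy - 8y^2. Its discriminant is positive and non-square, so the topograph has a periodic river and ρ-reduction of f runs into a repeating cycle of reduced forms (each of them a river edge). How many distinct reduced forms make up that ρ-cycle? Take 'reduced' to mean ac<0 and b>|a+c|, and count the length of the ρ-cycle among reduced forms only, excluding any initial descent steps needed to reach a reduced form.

D = 320, ⌊√D⌋ = 17
descent: ρ → (-8,8,8)  [lands on river]
river: ρ → (8,8,-8)
ρ-cycle length = 2 (tail of 1 descent step not counted)

2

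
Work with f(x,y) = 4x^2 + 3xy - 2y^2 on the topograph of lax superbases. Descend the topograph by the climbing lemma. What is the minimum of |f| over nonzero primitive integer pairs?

river: ρ → (-2,5,2)
river: ρ → (2,3,-4)
river: ρ → (-4,5,1)
river: ρ → (1,5,-4)
river: ρ → (-4,3,2)
river: ρ → (2,5,-2)
river: ρ → (-2,3,4)
river: ρ → (4,5,-1)
river: ρ → (-1,5,4)
river: ρ → (4,3,-2)
closes: descent 0, river 10
min |a| on river = 1

1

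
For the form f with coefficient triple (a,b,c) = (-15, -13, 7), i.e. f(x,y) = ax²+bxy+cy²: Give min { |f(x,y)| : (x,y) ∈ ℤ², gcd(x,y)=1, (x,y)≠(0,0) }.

descent: ρ → (7,13,-15)  [lands on river]
river: ρ → (-15,17,5)
river: ρ → (5,23,-3)
river: ρ → (-3,19,19)
river: ρ → (19,19,-3)
river: ρ → (-3,23,5)
river: ρ → (5,17,-15)
river: ρ → (-15,13,7)
river: ρ → (7,15,-13)
river: ρ → (-13,11,9)
river: ρ → (9,7,-15)
river: ρ → (-15,23,1)
river: ρ → (1,23,-15)
river: ρ → (-15,7,9)
river: ρ → (9,11,-13)
river: ρ → (-13,15,7)
closes: descent 1, river 16
min |a| on river = 1

1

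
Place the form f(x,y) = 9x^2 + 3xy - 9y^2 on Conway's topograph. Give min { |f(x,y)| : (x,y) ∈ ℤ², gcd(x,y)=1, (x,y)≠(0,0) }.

river: ρ → (-9,15,3)
river: ρ → (3,15,-9)
river: ρ → (-9,3,9)
river: ρ → (9,15,-3)
river: ρ → (-3,15,9)
river: ρ → (9,3,-9)
closes: descent 0, river 6
min |a| on river = 3

3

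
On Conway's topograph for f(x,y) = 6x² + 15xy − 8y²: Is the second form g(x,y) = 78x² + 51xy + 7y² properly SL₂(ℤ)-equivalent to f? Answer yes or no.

D₁ = 417, D₂ = 417
river cycle of f (length 18): (-8, 17, 4), (4, 15, -12), (-12, 9, 7), (7, 19, -2), (-2, 17, 16), (16, 15, -3), (-3, 15, 16), (16, 17, -2), (-2, 19, 7), (7, 9, -12), … (8 more)
river cycle of g (length 18): (7, 19, -2), (-2, 17, 16), (16, 15, -3), (-3, 15, 16), (16, 17, -2), (-2, 19, 7), (7, 9, -12), (-12, 15, 4), (4, 17, -8), (-8, 15, 6), … (8 more)
cycles coincide ⇒ equivalent

yes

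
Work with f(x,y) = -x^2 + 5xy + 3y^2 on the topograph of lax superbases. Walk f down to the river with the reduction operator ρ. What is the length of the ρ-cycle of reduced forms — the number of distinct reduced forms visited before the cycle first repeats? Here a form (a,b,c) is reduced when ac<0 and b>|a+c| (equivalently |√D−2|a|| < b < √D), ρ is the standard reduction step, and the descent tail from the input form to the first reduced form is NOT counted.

D = 37, ⌊√D⌋ = 6
river: ρ → (3,1,-3)
river: ρ → (-3,5,1)
river: ρ → (1,5,-3)
river: ρ → (-3,1,3)
river: ρ → (3,5,-1)
river: ρ → (-1,5,3)
ρ-cycle length = 6 (tail of 0 descent steps not counted)

6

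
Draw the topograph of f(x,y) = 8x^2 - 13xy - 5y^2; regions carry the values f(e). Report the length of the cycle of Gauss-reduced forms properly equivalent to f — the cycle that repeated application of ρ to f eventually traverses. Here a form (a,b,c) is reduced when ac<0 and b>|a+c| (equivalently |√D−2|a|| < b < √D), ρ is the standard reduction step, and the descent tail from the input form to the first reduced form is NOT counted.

D = 329, ⌊√D⌋ = 18
descent: ρ → (-5,13,8)  [lands on river]
river: ρ → (8,3,-10)
river: ρ → (-10,17,1)
river: ρ → (1,17,-10)
river: ρ → (-10,3,8)
river: ρ → (8,13,-5)
river: ρ → (-5,17,2)
river: ρ → (2,15,-13)
river: ρ → (-13,11,4)
river: ρ → (4,13,-10)
river: ρ → (-10,7,7)
river: ρ → (7,7,-10)
river: ρ → (-10,13,4)
river: ρ → (4,11,-13)
river: ρ → (-13,15,2)
river: ρ → (2,17,-5)
ρ-cycle length = 16 (tail of 1 descent step not counted)

16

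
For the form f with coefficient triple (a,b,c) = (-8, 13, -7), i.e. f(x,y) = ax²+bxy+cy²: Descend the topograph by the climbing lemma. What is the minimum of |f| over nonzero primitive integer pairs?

translate: b→3 (≡-13 mod 16), so (8,-13,7)→(8,3,2)
flip: (8,3,2)→(2,-3,8)
translate: b→1 (≡-3 mod 4), so (2,-3,8)→(2,1,7)
reduced (well bottom): (2,1,7) with a≤c, −a<b≤a
well minimum |f| = |-2| = 2 (negative-definite)

2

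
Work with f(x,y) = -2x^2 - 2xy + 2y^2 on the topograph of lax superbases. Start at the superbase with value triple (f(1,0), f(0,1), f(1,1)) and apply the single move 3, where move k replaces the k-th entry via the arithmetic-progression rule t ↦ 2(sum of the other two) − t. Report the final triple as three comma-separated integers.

start (-2,2,-2) = (f(1,0),f(0,1),f(1,1))
replace slot 3: 2·((-2)+2) − (-2) = 2 → (-2,2,2)

-2,2,2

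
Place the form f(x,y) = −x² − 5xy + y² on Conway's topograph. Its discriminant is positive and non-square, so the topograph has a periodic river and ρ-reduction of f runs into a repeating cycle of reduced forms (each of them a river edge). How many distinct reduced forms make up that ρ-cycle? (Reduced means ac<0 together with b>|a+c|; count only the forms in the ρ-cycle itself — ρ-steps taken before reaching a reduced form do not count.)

D = 29, ⌊√D⌋ = 5
descent: ρ → (1,5,-1)  [lands on river]
river: ρ → (-1,5,1)
ρ-cycle length = 2 (tail of 1 descent step not counted)

2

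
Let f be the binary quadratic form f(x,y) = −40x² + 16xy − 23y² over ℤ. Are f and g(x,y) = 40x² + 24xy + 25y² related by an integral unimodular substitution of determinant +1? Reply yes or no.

D₁ = -3424, D₂ = -3424
f is negative-definite; reduce −f:
−f: flip: (40,-16,23)→(23,16,40)
−f: reduced (well bottom): (23,16,40) with a≤c, −a<b≤a
flip sign back: reduced form of f is (-23,-16,-40)
g: flip: (40,24,25)→(25,-24,40)
g: reduced (well bottom): (25,-24,40) with a≤c, −a<b≤a
reduced forms (-23, -16, -40) vs (25, -24, 40) ⇒ inequivalent

no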